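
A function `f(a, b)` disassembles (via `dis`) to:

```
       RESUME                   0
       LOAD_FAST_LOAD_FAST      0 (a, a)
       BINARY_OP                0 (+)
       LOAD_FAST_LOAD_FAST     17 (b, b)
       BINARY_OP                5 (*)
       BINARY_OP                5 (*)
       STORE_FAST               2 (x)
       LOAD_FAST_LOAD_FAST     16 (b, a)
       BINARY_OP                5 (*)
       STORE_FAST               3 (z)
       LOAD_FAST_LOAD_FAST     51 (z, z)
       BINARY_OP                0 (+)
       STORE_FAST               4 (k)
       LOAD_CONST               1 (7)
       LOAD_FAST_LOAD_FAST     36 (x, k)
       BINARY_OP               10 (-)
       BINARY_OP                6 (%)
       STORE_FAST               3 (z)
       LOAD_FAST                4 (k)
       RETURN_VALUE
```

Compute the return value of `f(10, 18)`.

360

LOAD_FAST_LOAD_FAST a,a → push 10,10. Stack: [10, 10]
BINARY_OP + → 10 + 10 = 20. Stack: [20]
LOAD_FAST_LOAD_FAST b,b → push 18,18. Stack: [20, 18, 18]
BINARY_OP * → 18 * 18 = 324. Stack: [20, 324]
BINARY_OP * → 20 * 324 = 6480. Stack: [6480]
STORE_FAST x → x=6480. Stack: []
LOAD_FAST_LOAD_FAST b,a → push 18,10. Stack: [18, 10]
BINARY_OP * → 18 * 10 = 180. Stack: [180]
STORE_FAST z → z=180. Stack: []
LOAD_FAST_LOAD_FAST z,z → push 180,180. Stack: [180, 180]
BINARY_OP + → 180 + 180 = 360. Stack: [360]
STORE_FAST k → k=360. Stack: []
LOAD_CONST → push 7. Stack: [7]
LOAD_FAST_LOAD_FAST x,k → push 6480,360. Stack: [7, 6480, 360]
BINARY_OP - → 6480 - 360 = 6120. Stack: [7, 6120]
BINARY_OP % → 7 % 6120 = 7. Stack: [7]
STORE_FAST z → z=7. Stack: []
LOAD_FAST k → push 360. Stack: [360]
RETURN_VALUE → return 360.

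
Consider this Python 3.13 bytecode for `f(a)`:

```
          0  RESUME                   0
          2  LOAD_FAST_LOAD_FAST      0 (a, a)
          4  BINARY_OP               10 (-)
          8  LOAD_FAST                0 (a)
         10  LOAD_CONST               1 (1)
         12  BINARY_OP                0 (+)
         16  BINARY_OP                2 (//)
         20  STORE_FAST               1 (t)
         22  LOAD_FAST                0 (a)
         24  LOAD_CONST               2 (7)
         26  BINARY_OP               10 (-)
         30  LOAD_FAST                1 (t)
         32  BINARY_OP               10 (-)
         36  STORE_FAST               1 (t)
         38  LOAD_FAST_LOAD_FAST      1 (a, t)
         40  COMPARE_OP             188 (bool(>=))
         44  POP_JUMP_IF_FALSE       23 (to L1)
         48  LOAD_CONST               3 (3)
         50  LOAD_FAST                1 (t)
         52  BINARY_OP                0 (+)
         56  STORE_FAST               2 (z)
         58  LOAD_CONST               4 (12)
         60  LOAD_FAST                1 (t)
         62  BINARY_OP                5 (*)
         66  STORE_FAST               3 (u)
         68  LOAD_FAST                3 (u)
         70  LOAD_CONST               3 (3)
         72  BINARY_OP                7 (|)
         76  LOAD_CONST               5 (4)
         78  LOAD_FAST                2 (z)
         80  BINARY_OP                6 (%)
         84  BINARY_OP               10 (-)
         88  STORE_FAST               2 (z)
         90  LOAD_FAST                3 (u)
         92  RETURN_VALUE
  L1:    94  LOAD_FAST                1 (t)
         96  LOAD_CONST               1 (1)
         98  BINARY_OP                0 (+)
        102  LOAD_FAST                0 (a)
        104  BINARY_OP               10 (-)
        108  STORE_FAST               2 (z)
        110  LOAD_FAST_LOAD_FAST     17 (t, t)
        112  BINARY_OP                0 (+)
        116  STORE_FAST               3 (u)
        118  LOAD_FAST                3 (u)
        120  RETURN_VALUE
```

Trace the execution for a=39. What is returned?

384

LOAD_FAST_LOAD_FAST a,a → push 39,39. Stack: [39, 39]
BINARY_OP - → 39 - 39 = 0. Stack: [0]
LOAD_FAST a → push 39. Stack: [0, 39]
LOAD_CONST → push 1. Stack: [0, 39, 1]
BINARY_OP + → 39 + 1 = 40. Stack: [0, 40]
BINARY_OP // → 0 // 40 = 0. Stack: [0]
STORE_FAST t → t=0. Stack: []
LOAD_FAST a → push 39. Stack: [39]
LOAD_CONST → push 7. Stack: [39, 7]
BINARY_OP - → 39 - 7 = 32. Stack: [32]
LOAD_FAST t → push 0. Stack: [32, 0]
BINARY_OP - → 32 - 0 = 32. Stack: [32]
STORE_FAST t → t=32. Stack: []
LOAD_FAST_LOAD_FAST a,t → push 39,32. Stack: [39, 32]
COMPARE_OP bool(>=) → 39 vs 32 = True. Stack: [True]
POP_JUMP_IF_FALSE → pop True; no jump. Stack: []
LOAD_CONST → push 3. Stack: [3]
LOAD_FAST t → push 32. Stack: [3, 32]
BINARY_OP + → 3 + 32 = 35. Stack: [35]
STORE_FAST z → z=35. Stack: []
LOAD_CONST → push 12. Stack: [12]
LOAD_FAST t → push 32. Stack: [12, 32]
BINARY_OP * → 12 * 32 = 384. Stack: [384]
STORE_FAST u → u=384. Stack: []
LOAD_FAST u → push 384. Stack: [384]
LOAD_CONST → push 3. Stack: [384, 3]
BINARY_OP | → 384 | 3 = 387. Stack: [387]
LOAD_CONST → push 4. Stack: [387, 4]
LOAD_FAST z → push 35. Stack: [387, 4, 35]
BINARY_OP % → 4 % 35 = 4. Stack: [387, 4]
BINARY_OP - → 387 - 4 = 383. Stack: [383]
STORE_FAST z → z=383. Stack: []
LOAD_FAST u → push 384. Stack: [384]
RETURN_VALUE → return 384.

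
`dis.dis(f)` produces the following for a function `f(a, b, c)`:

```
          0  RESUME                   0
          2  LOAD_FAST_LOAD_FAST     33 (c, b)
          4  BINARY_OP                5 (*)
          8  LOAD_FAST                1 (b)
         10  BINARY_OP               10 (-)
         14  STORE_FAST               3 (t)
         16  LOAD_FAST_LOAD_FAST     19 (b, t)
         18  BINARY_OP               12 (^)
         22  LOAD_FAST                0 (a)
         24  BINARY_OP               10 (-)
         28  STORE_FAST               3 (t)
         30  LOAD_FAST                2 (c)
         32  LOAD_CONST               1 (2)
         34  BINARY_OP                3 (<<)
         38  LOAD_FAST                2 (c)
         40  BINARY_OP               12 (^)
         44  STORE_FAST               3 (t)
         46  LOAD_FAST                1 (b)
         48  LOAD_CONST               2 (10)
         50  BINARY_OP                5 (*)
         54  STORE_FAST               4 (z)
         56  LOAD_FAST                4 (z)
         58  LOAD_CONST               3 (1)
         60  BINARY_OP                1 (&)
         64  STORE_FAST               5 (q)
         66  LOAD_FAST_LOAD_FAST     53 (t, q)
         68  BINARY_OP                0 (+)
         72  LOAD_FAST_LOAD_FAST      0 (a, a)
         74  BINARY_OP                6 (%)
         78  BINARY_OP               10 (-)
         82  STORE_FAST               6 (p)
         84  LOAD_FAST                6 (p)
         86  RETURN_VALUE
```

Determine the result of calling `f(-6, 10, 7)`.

LOAD_FAST_LOAD_FAST c,b → push 7,10. Stack: [7, 10]
BINARY_OP * → 7 * 10 = 70. Stack: [70]
LOAD_FAST b → push 10. Stack: [70, 10]
BINARY_OP - → 70 - 10 = 60. Stack: [60]
STORE_FAST t → t=60. Stack: []
LOAD_FAST_LOAD_FAST b,t → push 10,60. Stack: [10, 60]
BINARY_OP ^ → 10 ^ 60 = 54. Stack: [54]
LOAD_FAST a → push -6. Stack: [54, -6]
BINARY_OP - → 54 - -6 = 60. Stack: [60]
STORE_FAST t → t=60. Stack: []
LOAD_FAST c → push 7. Stack: [7]
LOAD_CONST → push 2. Stack: [7, 2]
BINARY_OP << → 7 << 2 = 28. Stack: [28]
LOAD_FAST c → push 7. Stack: [28, 7]
BINARY_OP ^ → 28 ^ 7 = 27. Stack: [27]
STORE_FAST t → t=27. Stack: []
LOAD_FAST b → push 10. Stack: [10]
LOAD_CONST → push 10. Stack: [10, 10]
BINARY_OP * → 10 * 10 = 100. Stack: [100]
STORE_FAST z → z=100. Stack: []
LOAD_FAST z → push 100. Stack: [100]
LOAD_CONST → push 1. Stack: [100, 1]
BINARY_OP & → 100 & 1 = 0. Stack: [0]
STORE_FAST q → q=0. Stack: []
LOAD_FAST_LOAD_FAST t,q → push 27,0. Stack: [27, 0]
BINARY_OP + → 27 + 0 = 27. Stack: [27]
LOAD_FAST_LOAD_FAST a,a → push -6,-6. Stack: [27, -6, -6]
BINARY_OP % → -6 % -6 = 0. Stack: [27, 0]
BINARY_OP - → 27 - 0 = 27. Stack: [27]
STORE_FAST p → p=27. Stack: []
LOAD_FAST p → push 27. Stack: [27]
RETURN_VALUE → return 27.

27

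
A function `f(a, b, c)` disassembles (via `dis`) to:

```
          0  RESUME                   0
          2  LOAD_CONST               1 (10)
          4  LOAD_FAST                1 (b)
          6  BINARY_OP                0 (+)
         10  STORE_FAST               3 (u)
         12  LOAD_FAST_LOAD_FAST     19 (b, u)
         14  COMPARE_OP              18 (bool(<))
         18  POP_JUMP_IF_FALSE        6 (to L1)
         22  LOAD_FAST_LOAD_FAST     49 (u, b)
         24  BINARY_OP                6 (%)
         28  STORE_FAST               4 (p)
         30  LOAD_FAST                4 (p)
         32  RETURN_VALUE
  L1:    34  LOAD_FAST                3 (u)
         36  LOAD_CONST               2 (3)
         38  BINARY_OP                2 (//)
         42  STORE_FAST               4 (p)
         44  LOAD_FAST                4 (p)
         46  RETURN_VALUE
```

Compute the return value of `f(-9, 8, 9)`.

2

LOAD_CONST → push 10. Stack: [10]
LOAD_FAST b → push 8. Stack: [10, 8]
BINARY_OP + → 10 + 8 = 18. Stack: [18]
STORE_FAST u → u=18. Stack: []
LOAD_FAST_LOAD_FAST b,u → push 8,18. Stack: [8, 18]
COMPARE_OP bool(<) → 8 vs 18 = True. Stack: [True]
POP_JUMP_IF_FALSE → pop True; no jump. Stack: []
LOAD_FAST_LOAD_FAST u,b → push 18,8. Stack: [18, 8]
BINARY_OP % → 18 % 8 = 2. Stack: [2]
STORE_FAST p → p=2. Stack: []
LOAD_FAST p → push 2. Stack: [2]
RETURN_VALUE → return 2.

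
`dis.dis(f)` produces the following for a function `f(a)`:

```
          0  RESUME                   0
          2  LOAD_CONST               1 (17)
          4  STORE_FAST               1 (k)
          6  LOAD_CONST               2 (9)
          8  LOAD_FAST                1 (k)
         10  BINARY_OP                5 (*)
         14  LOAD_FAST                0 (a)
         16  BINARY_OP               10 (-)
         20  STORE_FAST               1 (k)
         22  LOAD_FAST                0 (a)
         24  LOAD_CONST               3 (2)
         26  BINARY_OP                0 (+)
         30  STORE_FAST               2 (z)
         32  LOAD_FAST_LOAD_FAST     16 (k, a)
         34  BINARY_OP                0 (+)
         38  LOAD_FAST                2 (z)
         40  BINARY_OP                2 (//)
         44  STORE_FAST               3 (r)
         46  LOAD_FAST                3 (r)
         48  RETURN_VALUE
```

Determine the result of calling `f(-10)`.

LOAD_CONST → push 17. Stack: [17]
STORE_FAST k → k=17. Stack: []
LOAD_CONST → push 9. Stack: [9]
LOAD_FAST k → push 17. Stack: [9, 17]
BINARY_OP * → 9 * 17 = 153. Stack: [153]
LOAD_FAST a → push -10. Stack: [153, -10]
BINARY_OP - → 153 - -10 = 163. Stack: [163]
STORE_FAST k → k=163. Stack: []
LOAD_FAST a → push -10. Stack: [-10]
LOAD_CONST → push 2. Stack: [-10, 2]
BINARY_OP + → -10 + 2 = -8. Stack: [-8]
STORE_FAST z → z=-8. Stack: []
LOAD_FAST_LOAD_FAST k,a → push 163,-10. Stack: [163, -10]
BINARY_OP + → 163 + -10 = 153. Stack: [153]
LOAD_FAST z → push -8. Stack: [153, -8]
BINARY_OP // → 153 // -8 = -20. Stack: [-20]
STORE_FAST r → r=-20. Stack: []
LOAD_FAST r → push -20. Stack: [-20]
RETURN_VALUE → return -20.

-20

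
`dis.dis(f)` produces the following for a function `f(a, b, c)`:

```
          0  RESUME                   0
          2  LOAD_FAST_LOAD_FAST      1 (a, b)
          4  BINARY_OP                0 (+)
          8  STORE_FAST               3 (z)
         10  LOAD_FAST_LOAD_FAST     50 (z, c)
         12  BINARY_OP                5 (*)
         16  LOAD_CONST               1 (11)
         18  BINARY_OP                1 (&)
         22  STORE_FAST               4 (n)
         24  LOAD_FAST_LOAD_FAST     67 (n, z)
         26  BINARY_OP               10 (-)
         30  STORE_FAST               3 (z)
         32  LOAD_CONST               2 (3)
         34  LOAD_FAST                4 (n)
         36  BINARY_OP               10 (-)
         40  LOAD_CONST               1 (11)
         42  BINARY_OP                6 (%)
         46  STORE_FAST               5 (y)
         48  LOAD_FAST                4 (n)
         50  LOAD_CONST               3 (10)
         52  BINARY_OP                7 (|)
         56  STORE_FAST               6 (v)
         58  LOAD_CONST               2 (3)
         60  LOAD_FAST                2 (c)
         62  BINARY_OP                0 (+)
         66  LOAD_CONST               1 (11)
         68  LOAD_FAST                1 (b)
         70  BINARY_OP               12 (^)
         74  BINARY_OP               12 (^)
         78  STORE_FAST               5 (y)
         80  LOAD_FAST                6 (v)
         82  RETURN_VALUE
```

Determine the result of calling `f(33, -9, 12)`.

LOAD_FAST_LOAD_FAST a,b → push 33,-9. Stack: [33, -9]
BINARY_OP + → 33 + -9 = 24. Stack: [24]
STORE_FAST z → z=24. Stack: []
LOAD_FAST_LOAD_FAST z,c → push 24,12. Stack: [24, 12]
BINARY_OP * → 24 * 12 = 288. Stack: [288]
LOAD_CONST → push 11. Stack: [288, 11]
BINARY_OP & → 288 & 11 = 0. Stack: [0]
STORE_FAST n → n=0. Stack: []
LOAD_FAST_LOAD_FAST n,z → push 0,24. Stack: [0, 24]
BINARY_OP - → 0 - 24 = -24. Stack: [-24]
STORE_FAST z → z=-24. Stack: []
LOAD_CONST → push 3. Stack: [3]
LOAD_FAST n → push 0. Stack: [3, 0]
BINARY_OP - → 3 - 0 = 3. Stack: [3]
LOAD_CONST → push 11. Stack: [3, 11]
BINARY_OP % → 3 % 11 = 3. Stack: [3]
STORE_FAST y → y=3. Stack: []
LOAD_FAST n → push 0. Stack: [0]
LOAD_CONST → push 10. Stack: [0, 10]
BINARY_OP | → 0 | 10 = 10. Stack: [10]
STORE_FAST v → v=10. Stack: []
LOAD_CONST → push 3. Stack: [3]
LOAD_FAST c → push 12. Stack: [3, 12]
BINARY_OP + → 3 + 12 = 15. Stack: [15]
LOAD_CONST → push 11. Stack: [15, 11]
LOAD_FAST b → push -9. Stack: [15, 11, -9]
BINARY_OP ^ → 11 ^ -9 = -4. Stack: [15, -4]
BINARY_OP ^ → 15 ^ -4 = -13. Stack: [-13]
STORE_FAST y → y=-13. Stack: []
LOAD_FAST v → push 10. Stack: [10]
RETURN_VALUE → return 10.

10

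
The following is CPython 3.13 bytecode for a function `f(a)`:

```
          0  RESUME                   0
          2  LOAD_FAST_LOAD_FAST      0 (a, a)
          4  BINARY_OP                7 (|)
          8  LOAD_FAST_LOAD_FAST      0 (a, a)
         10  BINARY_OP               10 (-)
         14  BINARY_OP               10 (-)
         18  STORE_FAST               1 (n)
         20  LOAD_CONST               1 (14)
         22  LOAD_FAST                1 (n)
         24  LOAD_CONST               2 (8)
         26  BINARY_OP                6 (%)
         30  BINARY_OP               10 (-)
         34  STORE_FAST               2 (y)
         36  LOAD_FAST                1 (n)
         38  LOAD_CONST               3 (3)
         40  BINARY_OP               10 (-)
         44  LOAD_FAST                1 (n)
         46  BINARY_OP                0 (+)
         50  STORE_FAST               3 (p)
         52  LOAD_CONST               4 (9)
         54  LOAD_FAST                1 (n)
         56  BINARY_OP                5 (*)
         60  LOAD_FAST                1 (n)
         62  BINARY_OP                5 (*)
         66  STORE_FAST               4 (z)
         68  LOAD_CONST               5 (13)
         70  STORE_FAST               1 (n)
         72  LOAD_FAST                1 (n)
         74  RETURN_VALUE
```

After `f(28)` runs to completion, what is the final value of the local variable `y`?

10

LOAD_FAST_LOAD_FAST a,a → push 28,28. Stack: [28, 28]
BINARY_OP | → 28 | 28 = 28. Stack: [28]
LOAD_FAST_LOAD_FAST a,a → push 28,28. Stack: [28, 28, 28]
BINARY_OP - → 28 - 28 = 0. Stack: [28, 0]
BINARY_OP - → 28 - 0 = 28. Stack: [28]
STORE_FAST n → n=28. Stack: []
LOAD_CONST → push 14. Stack: [14]
LOAD_FAST n → push 28. Stack: [14, 28]
LOAD_CONST → push 8. Stack: [14, 28, 8]
BINARY_OP % → 28 % 8 = 4. Stack: [14, 4]
BINARY_OP - → 14 - 4 = 10. Stack: [10]
STORE_FAST y → y=10. Stack: []
LOAD_FAST n → push 28. Stack: [28]
LOAD_CONST → push 3. Stack: [28, 3]
BINARY_OP - → 28 - 3 = 25. Stack: [25]
LOAD_FAST n → push 28. Stack: [25, 28]
BINARY_OP + → 25 + 28 = 53. Stack: [53]
STORE_FAST p → p=53. Stack: []
LOAD_CONST → push 9. Stack: [9]
LOAD_FAST n → push 28. Stack: [9, 28]
BINARY_OP * → 9 * 28 = 252. Stack: [252]
LOAD_FAST n → push 28. Stack: [252, 28]
BINARY_OP * → 252 * 28 = 7056. Stack: [7056]
STORE_FAST z → z=7056. Stack: []
LOAD_CONST → push 13. Stack: [13]
STORE_FAST n → n=13. Stack: []
LOAD_FAST n → push 13. Stack: [13]
RETURN_VALUE → return 13.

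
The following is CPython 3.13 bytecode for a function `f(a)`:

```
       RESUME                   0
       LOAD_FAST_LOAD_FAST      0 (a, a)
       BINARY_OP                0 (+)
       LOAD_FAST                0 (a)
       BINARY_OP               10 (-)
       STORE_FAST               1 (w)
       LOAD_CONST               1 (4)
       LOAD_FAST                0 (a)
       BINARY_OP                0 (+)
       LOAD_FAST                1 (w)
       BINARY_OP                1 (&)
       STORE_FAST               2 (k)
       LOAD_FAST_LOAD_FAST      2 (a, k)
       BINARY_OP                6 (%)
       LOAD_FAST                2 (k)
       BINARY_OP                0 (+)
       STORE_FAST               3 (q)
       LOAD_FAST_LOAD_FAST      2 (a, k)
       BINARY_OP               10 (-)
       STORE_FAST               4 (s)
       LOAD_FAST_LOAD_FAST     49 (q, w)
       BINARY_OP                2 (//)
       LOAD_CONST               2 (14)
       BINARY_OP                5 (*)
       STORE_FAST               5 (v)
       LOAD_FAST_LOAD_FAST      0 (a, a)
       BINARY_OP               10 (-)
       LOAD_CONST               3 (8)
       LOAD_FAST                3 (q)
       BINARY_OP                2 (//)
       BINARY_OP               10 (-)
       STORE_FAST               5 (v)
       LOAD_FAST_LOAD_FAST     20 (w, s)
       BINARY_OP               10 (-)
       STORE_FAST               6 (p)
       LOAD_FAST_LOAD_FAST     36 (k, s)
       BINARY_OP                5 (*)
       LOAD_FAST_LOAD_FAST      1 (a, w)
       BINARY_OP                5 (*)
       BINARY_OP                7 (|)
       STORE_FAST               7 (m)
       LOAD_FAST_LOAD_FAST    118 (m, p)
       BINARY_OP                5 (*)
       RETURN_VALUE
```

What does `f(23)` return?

LOAD_FAST_LOAD_FAST a,a → push 23,23. Stack: [23, 23]
BINARY_OP + → 23 + 23 = 46. Stack: [46]
LOAD_FAST a → push 23. Stack: [46, 23]
BINARY_OP - → 46 - 23 = 23. Stack: [23]
STORE_FAST w → w=23. Stack: []
LOAD_CONST → push 4. Stack: [4]
LOAD_FAST a → push 23. Stack: [4, 23]
BINARY_OP + → 4 + 23 = 27. Stack: [27]
LOAD_FAST w → push 23. Stack: [27, 23]
BINARY_OP & → 27 & 23 = 19. Stack: [19]
STORE_FAST k → k=19. Stack: []
LOAD_FAST_LOAD_FAST a,k → push 23,19. Stack: [23, 19]
BINARY_OP % → 23 % 19 = 4. Stack: [4]
LOAD_FAST k → push 19. Stack: [4, 19]
BINARY_OP + → 4 + 19 = 23. Stack: [23]
STORE_FAST q → q=23. Stack: []
LOAD_FAST_LOAD_FAST a,k → push 23,19. Stack: [23, 19]
BINARY_OP - → 23 - 19 = 4. Stack: [4]
STORE_FAST s → s=4. Stack: []
LOAD_FAST_LOAD_FAST q,w → push 23,23. Stack: [23, 23]
BINARY_OP // → 23 // 23 = 1. Stack: [1]
LOAD_CONST → push 14. Stack: [1, 14]
BINARY_OP * → 1 * 14 = 14. Stack: [14]
STORE_FAST v → v=14. Stack: []
LOAD_FAST_LOAD_FAST a,a → push 23,23. Stack: [23, 23]
BINARY_OP - → 23 - 23 = 0. Stack: [0]
LOAD_CONST → push 8. Stack: [0, 8]
LOAD_FAST q → push 23. Stack: [0, 8, 23]
BINARY_OP // → 8 // 23 = 0. Stack: [0, 0]
BINARY_OP - → 0 - 0 = 0. Stack: [0]
STORE_FAST v → v=0. Stack: []
LOAD_FAST_LOAD_FAST w,s → push 23,4. Stack: [23, 4]
BINARY_OP - → 23 - 4 = 19. Stack: [19]
STORE_FAST p → p=19. Stack: []
LOAD_FAST_LOAD_FAST k,s → push 19,4. Stack: [19, 4]
BINARY_OP * → 19 * 4 = 76. Stack: [76]
LOAD_FAST_LOAD_FAST a,w → push 23,23. Stack: [76, 23, 23]
BINARY_OP * → 23 * 23 = 529. Stack: [76, 529]
BINARY_OP | → 76 | 529 = 605. Stack: [605]
STORE_FAST m → m=605. Stack: []
LOAD_FAST_LOAD_FAST m,p → push 605,19. Stack: [605, 19]
BINARY_OP * → 605 * 19 = 11495. Stack: [11495]
RETURN_VALUE → return 11495.

11495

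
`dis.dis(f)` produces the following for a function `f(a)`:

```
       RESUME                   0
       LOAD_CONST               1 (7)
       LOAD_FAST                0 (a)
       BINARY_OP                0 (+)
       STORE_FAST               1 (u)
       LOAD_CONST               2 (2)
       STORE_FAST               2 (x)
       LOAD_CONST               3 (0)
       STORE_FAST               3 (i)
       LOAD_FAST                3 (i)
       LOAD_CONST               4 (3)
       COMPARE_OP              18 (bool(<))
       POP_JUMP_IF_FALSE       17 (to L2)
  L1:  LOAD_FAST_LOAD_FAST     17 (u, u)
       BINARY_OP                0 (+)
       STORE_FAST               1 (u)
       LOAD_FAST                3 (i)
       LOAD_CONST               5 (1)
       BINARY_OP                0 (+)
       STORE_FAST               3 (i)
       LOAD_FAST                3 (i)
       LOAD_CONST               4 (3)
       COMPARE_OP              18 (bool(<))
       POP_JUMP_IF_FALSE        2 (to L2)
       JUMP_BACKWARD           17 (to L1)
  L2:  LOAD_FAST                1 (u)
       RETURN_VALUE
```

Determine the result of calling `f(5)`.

LOAD_CONST → push 7. Stack: [7]
LOAD_FAST a → push 5. Stack: [7, 5]
BINARY_OP + → 7 + 5 = 12. Stack: [12]
STORE_FAST u → u=12. Stack: []
LOAD_CONST → push 2. Stack: [2]
STORE_FAST x → x=2. Stack: []
LOAD_CONST → push 0. Stack: [0]
STORE_FAST i → i=0. Stack: []
LOAD_FAST i → push 0. Stack: [0]
LOAD_CONST → push 3. Stack: [0, 3]
COMPARE_OP bool(<) → 0 vs 3 = True. Stack: [True]
POP_JUMP_IF_FALSE → pop True; no jump. Stack: []
LOAD_FAST_LOAD_FAST u,u → push 12,12. Stack: [12, 12]
BINARY_OP + → 12 + 12 = 24. Stack: [24]
STORE_FAST u → u=24. Stack: []
LOAD_FAST i → push 0. Stack: [0]
LOAD_CONST → push 1. Stack: [0, 1]
BINARY_OP + → 0 + 1 = 1. Stack: [1]
STORE_FAST i → i=1. Stack: []
LOAD_FAST i → push 1. Stack: [1]
LOAD_CONST → push 3. Stack: [1, 3]
COMPARE_OP bool(<) → 1 vs 3 = True. Stack: [True]
POP_JUMP_IF_FALSE → pop True; no jump. Stack: []
LOAD_FAST_LOAD_FAST u,u → push 24,24. Stack: [24, 24]
BINARY_OP + → 24 + 24 = 48. Stack: [48]
STORE_FAST u → u=48. Stack: []
LOAD_FAST i → push 1. Stack: [1]
LOAD_CONST → push 1. Stack: [1, 1]
BINARY_OP + → 1 + 1 = 2. Stack: [2]
STORE_FAST i → i=2. Stack: []
LOAD_FAST i → push 2. Stack: [2]
LOAD_CONST → push 3. Stack: [2, 3]
COMPARE_OP bool(<) → 2 vs 3 = True. Stack: [True]
POP_JUMP_IF_FALSE → pop True; no jump. Stack: []
LOAD_FAST_LOAD_FAST u,u → push 48,48. Stack: [48, 48]
BINARY_OP + → 48 + 48 = 96. Stack: [96]
STORE_FAST u → u=96. Stack: []
LOAD_FAST i → push 2. Stack: [2]
LOAD_CONST → push 1. Stack: [2, 1]
BINARY_OP + → 2 + 1 = 3. Stack: [3]
STORE_FAST i → i=3. Stack: []
LOAD_FAST i → push 3. Stack: [3]
LOAD_CONST → push 3. Stack: [3, 3]
COMPARE_OP bool(<) → 3 vs 3 = False. Stack: [False]
POP_JUMP_IF_FALSE → pop False; jump. Stack: []
LOAD_FAST u → push 96. Stack: [96]
RETURN_VALUE → return 96.

96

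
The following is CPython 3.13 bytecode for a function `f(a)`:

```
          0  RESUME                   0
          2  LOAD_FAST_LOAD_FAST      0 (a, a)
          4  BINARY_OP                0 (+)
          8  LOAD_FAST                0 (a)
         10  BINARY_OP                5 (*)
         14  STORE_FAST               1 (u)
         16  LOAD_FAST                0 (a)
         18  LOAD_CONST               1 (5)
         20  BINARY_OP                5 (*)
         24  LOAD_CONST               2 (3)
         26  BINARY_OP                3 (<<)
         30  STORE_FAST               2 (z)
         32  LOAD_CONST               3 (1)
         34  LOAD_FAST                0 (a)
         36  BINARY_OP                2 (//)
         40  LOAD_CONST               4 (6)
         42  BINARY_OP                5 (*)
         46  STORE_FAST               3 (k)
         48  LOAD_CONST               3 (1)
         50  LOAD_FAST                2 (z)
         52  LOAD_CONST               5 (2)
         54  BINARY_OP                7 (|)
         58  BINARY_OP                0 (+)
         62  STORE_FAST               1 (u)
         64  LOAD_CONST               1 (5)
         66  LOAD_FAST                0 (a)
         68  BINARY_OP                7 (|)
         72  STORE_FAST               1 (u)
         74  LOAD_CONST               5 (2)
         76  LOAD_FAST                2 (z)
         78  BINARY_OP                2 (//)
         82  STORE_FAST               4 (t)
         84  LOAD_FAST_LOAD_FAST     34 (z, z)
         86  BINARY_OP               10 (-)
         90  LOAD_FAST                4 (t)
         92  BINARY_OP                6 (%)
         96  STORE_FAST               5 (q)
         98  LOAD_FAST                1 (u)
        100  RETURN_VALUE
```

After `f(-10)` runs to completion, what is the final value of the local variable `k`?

LOAD_FAST_LOAD_FAST a,a → push -10,-10. Stack: [-10, -10]
BINARY_OP + → -10 + -10 = -20. Stack: [-20]
LOAD_FAST a → push -10. Stack: [-20, -10]
BINARY_OP * → -20 * -10 = 200. Stack: [200]
STORE_FAST u → u=200. Stack: []
LOAD_FAST a → push -10. Stack: [-10]
LOAD_CONST → push 5. Stack: [-10, 5]
BINARY_OP * → -10 * 5 = -50. Stack: [-50]
LOAD_CONST → push 3. Stack: [-50, 3]
BINARY_OP << → -50 << 3 = -400. Stack: [-400]
STORE_FAST z → z=-400. Stack: []
LOAD_CONST → push 1. Stack: [1]
LOAD_FAST a → push -10. Stack: [1, -10]
BINARY_OP // → 1 // -10 = -1. Stack: [-1]
LOAD_CONST → push 6. Stack: [-1, 6]
BINARY_OP * → -1 * 6 = -6. Stack: [-6]
STORE_FAST k → k=-6. Stack: []
LOAD_CONST → push 1. Stack: [1]
LOAD_FAST z → push -400. Stack: [1, -400]
LOAD_CONST → push 2. Stack: [1, -400, 2]
BINARY_OP | → -400 | 2 = -398. Stack: [1, -398]
BINARY_OP + → 1 + -398 = -397. Stack: [-397]
STORE_FAST u → u=-397. Stack: []
LOAD_CONST → push 5. Stack: [5]
LOAD_FAST a → push -10. Stack: [5, -10]
BINARY_OP | → 5 | -10 = -9. Stack: [-9]
STORE_FAST u → u=-9. Stack: []
LOAD_CONST → push 2. Stack: [2]
LOAD_FAST z → push -400. Stack: [2, -400]
BINARY_OP // → 2 // -400 = -1. Stack: [-1]
STORE_FAST t → t=-1. Stack: []
LOAD_FAST_LOAD_FAST z,z → push -400,-400. Stack: [-400, -400]
BINARY_OP - → -400 - -400 = 0. Stack: [0]
LOAD_FAST t → push -1. Stack: [0, -1]
BINARY_OP % → 0 % -1 = 0. Stack: [0]
STORE_FAST q → q=0. Stack: []
LOAD_FAST u → push -9. Stack: [-9]
RETURN_VALUE → return -9.

-6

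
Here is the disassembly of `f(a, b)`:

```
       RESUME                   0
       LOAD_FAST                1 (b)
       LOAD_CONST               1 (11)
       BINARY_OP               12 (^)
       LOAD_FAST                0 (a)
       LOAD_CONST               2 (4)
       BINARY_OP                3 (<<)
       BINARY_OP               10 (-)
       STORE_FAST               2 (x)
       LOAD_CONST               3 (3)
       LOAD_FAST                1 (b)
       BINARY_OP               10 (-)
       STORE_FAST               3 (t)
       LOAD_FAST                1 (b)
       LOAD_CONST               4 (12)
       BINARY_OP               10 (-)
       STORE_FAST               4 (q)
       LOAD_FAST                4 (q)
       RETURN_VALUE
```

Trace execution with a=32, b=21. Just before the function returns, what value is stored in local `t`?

LOAD_FAST b → push 21. Stack: [21]
LOAD_CONST → push 11. Stack: [21, 11]
BINARY_OP ^ → 21 ^ 11 = 30. Stack: [30]
LOAD_FAST a → push 32. Stack: [30, 32]
LOAD_CONST → push 4. Stack: [30, 32, 4]
BINARY_OP << → 32 << 4 = 512. Stack: [30, 512]
BINARY_OP - → 30 - 512 = -482. Stack: [-482]
STORE_FAST x → x=-482. Stack: []
LOAD_CONST → push 3. Stack: [3]
LOAD_FAST b → push 21. Stack: [3, 21]
BINARY_OP - → 3 - 21 = -18. Stack: [-18]
STORE_FAST t → t=-18. Stack: []
LOAD_FAST b → push 21. Stack: [21]
LOAD_CONST → push 12. Stack: [21, 12]
BINARY_OP - → 21 - 12 = 9. Stack: [9]
STORE_FAST q → q=9. Stack: []
LOAD_FAST q → push 9. Stack: [9]
RETURN_VALUE → return 9.

-18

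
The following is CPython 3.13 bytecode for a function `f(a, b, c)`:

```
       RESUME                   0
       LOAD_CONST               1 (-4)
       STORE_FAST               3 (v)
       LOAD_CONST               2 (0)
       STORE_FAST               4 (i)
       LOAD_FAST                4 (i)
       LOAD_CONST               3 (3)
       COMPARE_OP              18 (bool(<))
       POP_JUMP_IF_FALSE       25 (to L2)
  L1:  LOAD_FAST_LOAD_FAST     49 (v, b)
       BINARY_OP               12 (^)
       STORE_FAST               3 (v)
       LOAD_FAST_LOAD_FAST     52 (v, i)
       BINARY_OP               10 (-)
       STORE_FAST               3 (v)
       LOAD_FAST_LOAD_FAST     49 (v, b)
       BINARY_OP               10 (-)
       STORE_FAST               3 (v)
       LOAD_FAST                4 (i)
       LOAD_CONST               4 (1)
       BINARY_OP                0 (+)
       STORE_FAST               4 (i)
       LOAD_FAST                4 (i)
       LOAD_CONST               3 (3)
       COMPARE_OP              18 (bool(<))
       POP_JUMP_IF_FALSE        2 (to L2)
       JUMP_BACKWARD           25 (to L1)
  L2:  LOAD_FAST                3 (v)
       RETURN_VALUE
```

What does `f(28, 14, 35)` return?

LOAD_CONST → push -4. Stack: [-4]
STORE_FAST v → v=-4. Stack: []
LOAD_CONST → push 0. Stack: [0]
STORE_FAST i → i=0. Stack: []
LOAD_FAST i → push 0. Stack: [0]
LOAD_CONST → push 3. Stack: [0, 3]
COMPARE_OP bool(<) → 0 vs 3 = True. Stack: [True]
POP_JUMP_IF_FALSE → pop True; no jump. Stack: []
LOAD_FAST_LOAD_FAST v,b → push -4,14. Stack: [-4, 14]
BINARY_OP ^ → -4 ^ 14 = -14. Stack: [-14]
STORE_FAST v → v=-14. Stack: []
LOAD_FAST_LOAD_FAST v,i → push -14,0. Stack: [-14, 0]
BINARY_OP - → -14 - 0 = -14. Stack: [-14]
STORE_FAST v → v=-14. Stack: []
LOAD_FAST_LOAD_FAST v,b → push -14,14. Stack: [-14, 14]
BINARY_OP - → -14 - 14 = -28. Stack: [-28]
STORE_FAST v → v=-28. Stack: []
LOAD_FAST i → push 0. Stack: [0]
LOAD_CONST → push 1. Stack: [0, 1]
BINARY_OP + → 0 + 1 = 1. Stack: [1]
STORE_FAST i → i=1. Stack: []
LOAD_FAST i → push 1. Stack: [1]
LOAD_CONST → push 3. Stack: [1, 3]
COMPARE_OP bool(<) → 1 vs 3 = True. Stack: [True]
POP_JUMP_IF_FALSE → pop True; no jump. Stack: []
LOAD_FAST_LOAD_FAST v,b → push -28,14. Stack: [-28, 14]
BINARY_OP ^ → -28 ^ 14 = -22. Stack: [-22]
STORE_FAST v → v=-22. Stack: []
LOAD_FAST_LOAD_FAST v,i → push -22,1. Stack: [-22, 1]
BINARY_OP - → -22 - 1 = -23. Stack: [-23]
STORE_FAST v → v=-23. Stack: []
LOAD_FAST_LOAD_FAST v,b → push -23,14. Stack: [-23, 14]
BINARY_OP - → -23 - 14 = -37. Stack: [-37]
STORE_FAST v → v=-37. Stack: []
LOAD_FAST i → push 1. Stack: [1]
LOAD_CONST → push 1. Stack: [1, 1]
BINARY_OP + → 1 + 1 = 2. Stack: [2]
STORE_FAST i → i=2. Stack: []
LOAD_FAST i → push 2. Stack: [2]
LOAD_CONST → push 3. Stack: [2, 3]
COMPARE_OP bool(<) → 2 vs 3 = True. Stack: [True]
POP_JUMP_IF_FALSE → pop True; no jump. Stack: []
LOAD_FAST_LOAD_FAST v,b → push -37,14. Stack: [-37, 14]
BINARY_OP ^ → -37 ^ 14 = -43. Stack: [-43]
STORE_FAST v → v=-43. Stack: []
LOAD_FAST_LOAD_FAST v,i → push -43,2. Stack: [-43, 2]
BINARY_OP - → -43 - 2 = -45. Stack: [-45]
STORE_FAST v → v=-45. Stack: []
LOAD_FAST_LOAD_FAST v,b → push -45,14. Stack: [-45, 14]
BINARY_OP - → -45 - 14 = -59. Stack: [-59]
STORE_FAST v → v=-59. Stack: []
LOAD_FAST i → push 2. Stack: [2]
LOAD_CONST → push 1. Stack: [2, 1]
BINARY_OP + → 2 + 1 = 3. Stack: [3]
STORE_FAST i → i=3. Stack: []
LOAD_FAST i → push 3. Stack: [3]
LOAD_CONST → push 3. Stack: [3, 3]
COMPARE_OP bool(<) → 3 vs 3 = False. Stack: [False]
POP_JUMP_IF_FALSE → pop False; jump. Stack: []
LOAD_FAST v → push -59. Stack: [-59]
RETURN_VALUE → return -59.

-59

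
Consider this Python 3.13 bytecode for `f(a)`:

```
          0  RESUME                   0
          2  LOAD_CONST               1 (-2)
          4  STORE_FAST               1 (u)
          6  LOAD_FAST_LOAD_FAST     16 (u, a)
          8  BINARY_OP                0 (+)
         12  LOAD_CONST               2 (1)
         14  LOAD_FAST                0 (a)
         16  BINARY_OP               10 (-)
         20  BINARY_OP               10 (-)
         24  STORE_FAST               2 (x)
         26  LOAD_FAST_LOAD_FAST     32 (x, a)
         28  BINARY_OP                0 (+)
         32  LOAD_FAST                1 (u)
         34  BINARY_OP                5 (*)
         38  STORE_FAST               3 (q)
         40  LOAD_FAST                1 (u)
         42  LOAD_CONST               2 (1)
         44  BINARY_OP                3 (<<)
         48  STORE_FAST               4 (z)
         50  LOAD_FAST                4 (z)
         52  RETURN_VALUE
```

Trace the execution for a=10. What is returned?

-4

LOAD_CONST → push -2. Stack: [-2]
STORE_FAST u → u=-2. Stack: []
LOAD_FAST_LOAD_FAST u,a → push -2,10. Stack: [-2, 10]
BINARY_OP + → -2 + 10 = 8. Stack: [8]
LOAD_CONST → push 1. Stack: [8, 1]
LOAD_FAST a → push 10. Stack: [8, 1, 10]
BINARY_OP - → 1 - 10 = -9. Stack: [8, -9]
BINARY_OP - → 8 - -9 = 17. Stack: [17]
STORE_FAST x → x=17. Stack: []
LOAD_FAST_LOAD_FAST x,a → push 17,10. Stack: [17, 10]
BINARY_OP + → 17 + 10 = 27. Stack: [27]
LOAD_FAST u → push -2. Stack: [27, -2]
BINARY_OP * → 27 * -2 = -54. Stack: [-54]
STORE_FAST q → q=-54. Stack: []
LOAD_FAST u → push -2. Stack: [-2]
LOAD_CONST → push 1. Stack: [-2, 1]
BINARY_OP << → -2 << 1 = -4. Stack: [-4]
STORE_FAST z → z=-4. Stack: []
LOAD_FAST z → push -4. Stack: [-4]
RETURN_VALUE → return -4.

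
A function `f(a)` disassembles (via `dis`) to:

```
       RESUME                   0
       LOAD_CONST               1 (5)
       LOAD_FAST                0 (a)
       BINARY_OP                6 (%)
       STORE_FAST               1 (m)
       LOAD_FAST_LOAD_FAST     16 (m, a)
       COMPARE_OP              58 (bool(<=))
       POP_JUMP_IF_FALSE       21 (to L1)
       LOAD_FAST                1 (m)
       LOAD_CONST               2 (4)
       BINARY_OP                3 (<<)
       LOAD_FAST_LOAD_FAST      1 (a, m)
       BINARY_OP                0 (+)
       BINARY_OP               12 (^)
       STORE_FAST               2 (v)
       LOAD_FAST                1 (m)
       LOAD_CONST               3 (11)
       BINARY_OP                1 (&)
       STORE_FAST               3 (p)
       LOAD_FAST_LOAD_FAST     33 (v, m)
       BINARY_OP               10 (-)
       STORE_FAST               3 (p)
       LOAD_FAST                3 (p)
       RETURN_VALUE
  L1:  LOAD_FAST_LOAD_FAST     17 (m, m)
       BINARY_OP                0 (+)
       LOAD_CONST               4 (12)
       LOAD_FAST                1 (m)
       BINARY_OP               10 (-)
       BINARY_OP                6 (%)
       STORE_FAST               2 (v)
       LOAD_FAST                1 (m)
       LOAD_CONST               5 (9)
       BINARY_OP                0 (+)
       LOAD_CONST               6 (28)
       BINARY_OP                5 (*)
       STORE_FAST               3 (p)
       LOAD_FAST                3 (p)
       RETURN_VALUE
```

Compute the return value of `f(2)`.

LOAD_CONST → push 5. Stack: [5]
LOAD_FAST a → push 2. Stack: [5, 2]
BINARY_OP % → 5 % 2 = 1. Stack: [1]
STORE_FAST m → m=1. Stack: []
LOAD_FAST_LOAD_FAST m,a → push 1,2. Stack: [1, 2]
COMPARE_OP bool(<=) → 1 vs 2 = True. Stack: [True]
POP_JUMP_IF_FALSE → pop True; no jump. Stack: []
LOAD_FAST m → push 1. Stack: [1]
LOAD_CONST → push 4. Stack: [1, 4]
BINARY_OP << → 1 << 4 = 16. Stack: [16]
LOAD_FAST_LOAD_FAST a,m → push 2,1. Stack: [16, 2, 1]
BINARY_OP + → 2 + 1 = 3. Stack: [16, 3]
BINARY_OP ^ → 16 ^ 3 = 19. Stack: [19]
STORE_FAST v → v=19. Stack: []
LOAD_FAST m → push 1. Stack: [1]
LOAD_CONST → push 11. Stack: [1, 11]
BINARY_OP & → 1 & 11 = 1. Stack: [1]
STORE_FAST p → p=1. Stack: []
LOAD_FAST_LOAD_FAST v,m → push 19,1. Stack: [19, 1]
BINARY_OP - → 19 - 1 = 18. Stack: [18]
STORE_FAST p → p=18. Stack: []
LOAD_FAST p → push 18. Stack: [18]
RETURN_VALUE → return 18.

18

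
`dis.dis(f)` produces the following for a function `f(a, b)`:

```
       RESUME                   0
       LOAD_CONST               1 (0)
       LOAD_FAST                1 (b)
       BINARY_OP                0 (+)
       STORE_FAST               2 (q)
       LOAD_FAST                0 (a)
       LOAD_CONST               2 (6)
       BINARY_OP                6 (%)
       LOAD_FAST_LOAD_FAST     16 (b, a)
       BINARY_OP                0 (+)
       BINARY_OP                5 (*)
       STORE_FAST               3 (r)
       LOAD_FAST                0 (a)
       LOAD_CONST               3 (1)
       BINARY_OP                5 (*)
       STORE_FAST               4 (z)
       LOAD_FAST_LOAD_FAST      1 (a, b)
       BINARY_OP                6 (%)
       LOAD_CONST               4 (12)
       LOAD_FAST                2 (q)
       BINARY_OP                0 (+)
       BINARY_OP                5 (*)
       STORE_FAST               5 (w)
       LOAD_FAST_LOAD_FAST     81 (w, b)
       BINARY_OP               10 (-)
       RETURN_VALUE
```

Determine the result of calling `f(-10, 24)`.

LOAD_CONST → push 0. Stack: [0]
LOAD_FAST b → push 24. Stack: [0, 24]
BINARY_OP + → 0 + 24 = 24. Stack: [24]
STORE_FAST q → q=24. Stack: []
LOAD_FAST a → push -10. Stack: [-10]
LOAD_CONST → push 6. Stack: [-10, 6]
BINARY_OP % → -10 % 6 = 2. Stack: [2]
LOAD_FAST_LOAD_FAST b,a → push 24,-10. Stack: [2, 24, -10]
BINARY_OP + → 24 + -10 = 14. Stack: [2, 14]
BINARY_OP * → 2 * 14 = 28. Stack: [28]
STORE_FAST r → r=28. Stack: []
LOAD_FAST a → push -10. Stack: [-10]
LOAD_CONST → push 1. Stack: [-10, 1]
BINARY_OP * → -10 * 1 = -10. Stack: [-10]
STORE_FAST z → z=-10. Stack: []
LOAD_FAST_LOAD_FAST a,b → push -10,24. Stack: [-10, 24]
BINARY_OP % → -10 % 24 = 14. Stack: [14]
LOAD_CONST → push 12. Stack: [14, 12]
LOAD_FAST q → push 24. Stack: [14, 12, 24]
BINARY_OP + → 12 + 24 = 36. Stack: [14, 36]
BINARY_OP * → 14 * 36 = 504. Stack: [504]
STORE_FAST w → w=504. Stack: []
LOAD_FAST_LOAD_FAST w,b → push 504,24. Stack: [504, 24]
BINARY_OP - → 504 - 24 = 480. Stack: [480]
RETURN_VALUE → return 480.

480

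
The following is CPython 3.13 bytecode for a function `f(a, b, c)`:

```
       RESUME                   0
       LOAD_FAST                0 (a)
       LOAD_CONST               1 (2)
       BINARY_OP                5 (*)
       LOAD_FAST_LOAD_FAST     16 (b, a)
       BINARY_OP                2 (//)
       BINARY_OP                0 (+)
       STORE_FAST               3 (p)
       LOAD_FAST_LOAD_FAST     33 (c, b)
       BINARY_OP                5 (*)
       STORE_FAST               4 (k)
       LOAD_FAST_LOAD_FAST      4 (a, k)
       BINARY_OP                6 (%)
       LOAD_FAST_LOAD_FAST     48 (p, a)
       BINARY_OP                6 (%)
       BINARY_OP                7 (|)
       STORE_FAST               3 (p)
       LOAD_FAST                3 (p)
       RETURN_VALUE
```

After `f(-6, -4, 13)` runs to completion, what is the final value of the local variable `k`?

-52

LOAD_FAST a → push -6. Stack: [-6]
LOAD_CONST → push 2. Stack: [-6, 2]
BINARY_OP * → -6 * 2 = -12. Stack: [-12]
LOAD_FAST_LOAD_FAST b,a → push -4,-6. Stack: [-12, -4, -6]
BINARY_OP // → -4 // -6 = 0. Stack: [-12, 0]
BINARY_OP + → -12 + 0 = -12. Stack: [-12]
STORE_FAST p → p=-12. Stack: []
LOAD_FAST_LOAD_FAST c,b → push 13,-4. Stack: [13, -4]
BINARY_OP * → 13 * -4 = -52. Stack: [-52]
STORE_FAST k → k=-52. Stack: []
LOAD_FAST_LOAD_FAST a,k → push -6,-52. Stack: [-6, -52]
BINARY_OP % → -6 % -52 = -6. Stack: [-6]
LOAD_FAST_LOAD_FAST p,a → push -12,-6. Stack: [-6, -12, -6]
BINARY_OP % → -12 % -6 = 0. Stack: [-6, 0]
BINARY_OP | → -6 | 0 = -6. Stack: [-6]
STORE_FAST p → p=-6. Stack: []
LOAD_FAST p → push -6. Stack: [-6]
RETURN_VALUE → return -6.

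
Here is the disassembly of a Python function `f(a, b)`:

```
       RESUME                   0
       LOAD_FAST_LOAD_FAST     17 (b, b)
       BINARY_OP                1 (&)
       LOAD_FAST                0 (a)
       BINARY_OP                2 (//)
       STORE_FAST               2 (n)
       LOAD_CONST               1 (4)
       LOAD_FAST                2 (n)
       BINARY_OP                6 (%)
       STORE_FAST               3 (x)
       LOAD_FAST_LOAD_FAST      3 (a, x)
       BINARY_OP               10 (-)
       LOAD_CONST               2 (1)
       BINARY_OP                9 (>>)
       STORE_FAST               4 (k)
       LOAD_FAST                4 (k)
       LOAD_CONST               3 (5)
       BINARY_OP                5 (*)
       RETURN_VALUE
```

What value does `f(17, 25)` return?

LOAD_FAST_LOAD_FAST b,b → push 25,25. Stack: [25, 25]
BINARY_OP & → 25 & 25 = 25. Stack: [25]
LOAD_FAST a → push 17. Stack: [25, 17]
BINARY_OP // → 25 // 17 = 1. Stack: [1]
STORE_FAST n → n=1. Stack: []
LOAD_CONST → push 4. Stack: [4]
LOAD_FAST n → push 1. Stack: [4, 1]
BINARY_OP % → 4 % 1 = 0. Stack: [0]
STORE_FAST x → x=0. Stack: []
LOAD_FAST_LOAD_FAST a,x → push 17,0. Stack: [17, 0]
BINARY_OP - → 17 - 0 = 17. Stack: [17]
LOAD_CONST → push 1. Stack: [17, 1]
BINARY_OP >> → 17 >> 1 = 8. Stack: [8]
STORE_FAST k → k=8. Stack: []
LOAD_FAST k → push 8. Stack: [8]
LOAD_CONST → push 5. Stack: [8, 5]
BINARY_OP * → 8 * 5 = 40. Stack: [40]
RETURN_VALUE → return 40.

40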